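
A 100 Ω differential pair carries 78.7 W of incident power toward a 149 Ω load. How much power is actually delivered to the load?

P_delivered ≈ 75.7 W

Γ = (149 − 100)/(149 + 100) = 0.197
|Γ|² = 0.0387
P_refl = |Γ|²·P_inc = 3.05 W, P_del = (1 − |Γ|²)·P_inc = 75.7 W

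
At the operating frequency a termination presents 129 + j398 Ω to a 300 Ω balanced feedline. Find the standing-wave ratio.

VSWR ≈ 6.7

Γ = (Z_L − Z_0)/(Z_L + Z_0) = (-171 + j398)/(429 + j398)
|Γ| = 433/585 = 0.74
VSWR = (1 + |Γ|)/(1 − |Γ|) = 1.74/0.26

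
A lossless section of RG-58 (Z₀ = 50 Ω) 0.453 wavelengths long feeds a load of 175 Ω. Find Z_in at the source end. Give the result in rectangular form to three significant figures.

Z_in ≈ 89.6 + j80.2 Ω

βl = 2π × 0.453 = 163°
tan(βl) = tan(163°) = -0.304
Z_in = Z_0·(Z_L + jZ_0·tanβl)/(Z_0 + jZ_L·tanβl)
     = 50·(175 − j15.2)/(50 − j53.2)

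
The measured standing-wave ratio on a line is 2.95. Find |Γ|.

|Γ| = (S − 1)/(S + 1) = (2.95 − 1)/(2.95 + 1) = 1.95/3.95

|Γ| ≈ 0.494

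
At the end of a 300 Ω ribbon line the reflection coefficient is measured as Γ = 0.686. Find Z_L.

Z_L ≈ 1610 Ω

Z_L = Z_0·(1 + Γ)/(1 − Γ) = 300·(1.69)/(0.314)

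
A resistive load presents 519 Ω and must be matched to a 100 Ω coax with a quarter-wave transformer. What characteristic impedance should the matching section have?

Z_qwt ≈ 228 Ω

Z_qwt = √(Z_0·R_L) = √(100 × 519) = √51900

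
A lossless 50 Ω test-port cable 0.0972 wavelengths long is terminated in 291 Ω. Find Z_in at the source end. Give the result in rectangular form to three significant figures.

Z_in ≈ 24.6 − j65.4 Ω

βl = 2π × 0.0972 = 35°
tan(βl) = tan(35°) = 0.7
Z_in = Z_0·(Z_L + jZ_0·tanβl)/(Z_0 + jZ_L·tanβl)
     = 50·(291 + j35)/(50 + j204)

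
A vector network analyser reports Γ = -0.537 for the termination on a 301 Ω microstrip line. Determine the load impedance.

Z_L ≈ 90.7 Ω

Z_L = Z_0·(1 + Γ)/(1 − Γ) = 301·(0.463)/(1.54)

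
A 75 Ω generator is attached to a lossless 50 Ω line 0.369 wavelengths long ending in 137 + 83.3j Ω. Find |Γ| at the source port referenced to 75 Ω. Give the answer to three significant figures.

βl = 2π × 0.369 = 133°
tan(βl) = -1.08
Z_in = Z_0·(Z_L + jZ_0·tanβl)/(Z_0 + jZ_L·tanβl) = 17.9 + j29.4 Ω
Γ_s = (Z_in − Z_s)/(Z_in + Z_s) = (-57.1 + j29.4)/(92.9 + j29.4), |Γ_s| = 0.659

|Γ| ≈ 0.659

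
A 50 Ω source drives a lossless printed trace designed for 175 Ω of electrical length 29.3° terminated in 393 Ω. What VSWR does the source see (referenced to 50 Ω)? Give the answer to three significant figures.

tan(βl) = 0.561
Z_in = Z_0·(Z_L + jZ_0·tanβl)/(Z_0 + jZ_L·tanβl) = 200 − j153 Ω
Γ_s = (Z_in − Z_s)/(Z_in + Z_s) = (150 − j153)/(250 − j153), |Γ_s| = 0.731
VSWR = (1 + |Γ_s|)/(1 − |Γ_s|)

VSWR ≈ 6.45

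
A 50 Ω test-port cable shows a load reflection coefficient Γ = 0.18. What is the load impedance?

Z_L = Z_0·(1 + Γ)/(1 − Γ) = 50·(1.18)/(0.82)

Z_L ≈ 72 Ω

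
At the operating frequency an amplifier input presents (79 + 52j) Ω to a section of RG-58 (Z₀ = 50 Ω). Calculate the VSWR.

Γ = (Z_L − Z_0)/(Z_L + Z_0) = (29 + j52)/(129 + j52)
|Γ| = 59.5/139 = 0.428
VSWR = (1 + |Γ|)/(1 − |Γ|) = 1.43/0.572

VSWR ≈ 2.5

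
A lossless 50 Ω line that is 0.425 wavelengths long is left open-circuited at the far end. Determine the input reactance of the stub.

X_in ≈ 98.1 Ω (inductive)

βl = 2π × 0.425 = 153°
tan(βl) = -0.51
For an open-circuited stub, Z_in = −jZ_0·cot(βl) = −jZ_0/tan(βl)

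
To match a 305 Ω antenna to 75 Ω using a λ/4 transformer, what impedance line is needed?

Z_qwt ≈ 151 Ω

Z_qwt = √(Z_0·R_L) = √(75 × 305) = √22880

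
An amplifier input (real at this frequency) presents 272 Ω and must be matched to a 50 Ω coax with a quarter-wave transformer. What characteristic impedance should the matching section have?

Z_qwt = √(Z_0·R_L) = √(50 × 272) = √13600

Z_qwt ≈ 117 Ω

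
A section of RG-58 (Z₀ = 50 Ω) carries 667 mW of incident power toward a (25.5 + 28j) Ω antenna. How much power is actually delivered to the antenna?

P_delivered ≈ 525 mW

|Γ| = |(-24.5 + j28)/(75.5 + j28)| = 0.462
|Γ|² = 0.213
P_refl = |Γ|²·P_inc = 142 mW, P_del = (1 − |Γ|²)·P_inc = 525 mW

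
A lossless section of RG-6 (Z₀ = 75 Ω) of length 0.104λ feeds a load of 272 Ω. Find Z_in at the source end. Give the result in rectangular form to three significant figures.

βl = 2π × 0.104 = 37.4°
tan(βl) = tan(37.4°) = 0.766
Z_in = Z_0·(Z_L + jZ_0·tanβl)/(Z_0 + jZ_L·tanβl)
     = 75·(272 + j57.4)/(75 + j208)

Z_in ≈ 49.5 − j80.1 Ω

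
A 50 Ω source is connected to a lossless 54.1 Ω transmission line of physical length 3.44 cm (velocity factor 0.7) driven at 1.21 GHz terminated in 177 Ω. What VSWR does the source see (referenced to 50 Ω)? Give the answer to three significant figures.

λ = v/f = 0.7·c / 1.21 GHz = 0.174 m
βl = 2π·l/λ = 2π × 0.198 = 71.4°
tan(βl) = 2.96
Z_in = Z_0·(Z_L + jZ_0·tanβl)/(Z_0 + jZ_L·tanβl) = 18.2 − j16.4 Ω
Γ_s = (Z_in − Z_s)/(Z_in + Z_s) = (-31.8 − j16.4)/(68.2 − j16.4), |Γ_s| = 0.509
VSWR = (1 + |Γ_s|)/(1 − |Γ_s|)

VSWR ≈ 3.08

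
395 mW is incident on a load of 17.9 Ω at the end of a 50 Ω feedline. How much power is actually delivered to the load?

P_delivered ≈ 307 mW

Γ = (17.9 − 50)/(17.9 + 50) = -0.473
|Γ|² = 0.223
P_refl = |Γ|²·P_inc = 88.3 mW, P_del = (1 − |Γ|²)·P_inc = 307 mW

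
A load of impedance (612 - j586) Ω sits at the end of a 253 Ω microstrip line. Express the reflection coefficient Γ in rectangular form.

Γ ≈ 0.599 − j0.272

Γ = (Z_L − Z_0)/(Z_L + Z_0) = (359 − j586)/(865 − j586)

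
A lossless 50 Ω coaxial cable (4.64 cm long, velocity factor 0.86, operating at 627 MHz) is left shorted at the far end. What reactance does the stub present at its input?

λ = v/f = 0.86·c / 627 MHz = 0.411 m
βl = 2π·l/λ = 2π × 0.113 = 40.6°
tan(βl) = 0.857
For a shorted stub, Z_in = jZ_0·tan(βl)

X_in ≈ 42.8 Ω (inductive)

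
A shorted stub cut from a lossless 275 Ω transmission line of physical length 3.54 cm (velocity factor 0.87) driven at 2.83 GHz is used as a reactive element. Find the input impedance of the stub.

λ = v/f = 0.87·c / 2.83 GHz = 0.0922 m
βl = 2π·l/λ = 2π × 0.384 = 138°
tan(βl) = -0.895
For a shorted stub, Z_in = jZ_0·tan(βl)

Z_in ≈ −j246 Ω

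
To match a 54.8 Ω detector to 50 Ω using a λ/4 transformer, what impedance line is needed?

Z_qwt ≈ 52.3 Ω

Z_qwt = √(Z_0·R_L) = √(50 × 54.8) = √2740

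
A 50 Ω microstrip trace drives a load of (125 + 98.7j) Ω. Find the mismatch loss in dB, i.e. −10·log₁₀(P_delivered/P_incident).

Γ = (75 + j98.7)/(175 + j98.7), |Γ| = 0.617
|Γ|² = 0.381, so P_del/P_inc = 1 − |Γ|² = 0.619
ML = −10·log₁₀(1 − |Γ|²)

mismatch loss ≈ 2.08 dB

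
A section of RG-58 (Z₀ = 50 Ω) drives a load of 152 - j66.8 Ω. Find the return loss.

Γ = (102 − j66.8)/(202 − j66.8), |Γ| = 0.573
RL = −20·log₁₀|Γ| = −20·log₁₀(0.573)

RL ≈ 4.84 dB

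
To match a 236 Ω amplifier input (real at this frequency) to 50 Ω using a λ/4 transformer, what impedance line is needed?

Z_qwt = √(Z_0·R_L) = √(50 × 236) = √11800

Z_qwt ≈ 109 Ω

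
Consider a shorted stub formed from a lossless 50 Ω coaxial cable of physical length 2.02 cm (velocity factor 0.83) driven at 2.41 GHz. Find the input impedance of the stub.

Z_in ≈ +j140 Ω

λ = v/f = 0.83·c / 2.41 GHz = 0.103 m
βl = 2π·l/λ = 2π × 0.196 = 70.4°
tan(βl) = 2.81
For a shorted stub, Z_in = jZ_0·tan(βl)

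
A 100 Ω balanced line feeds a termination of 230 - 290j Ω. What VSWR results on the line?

Γ = (Z_L − Z_0)/(Z_L + Z_0) = (130 − j290)/(330 − j290)
|Γ| = 318/439 = 0.723
VSWR = (1 + |Γ|)/(1 − |Γ|) = 1.72/0.277

VSWR ≈ 6.23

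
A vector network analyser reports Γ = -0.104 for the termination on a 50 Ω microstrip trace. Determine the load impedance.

Z_L ≈ 40.6 Ω

Z_L = Z_0·(1 + Γ)/(1 − Γ) = 50·(0.896)/(1.1)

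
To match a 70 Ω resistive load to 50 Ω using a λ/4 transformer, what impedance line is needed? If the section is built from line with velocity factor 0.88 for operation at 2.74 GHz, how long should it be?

Z_qwt = √(Z_0·R_L) = √(50 × 70) = √3500
λ = 0.88·c/f = 0.0964 m, so l = λ/4 = 0.0241 m

Z_qwt ≈ 59.2 Ω; length ≈ 2.41 cm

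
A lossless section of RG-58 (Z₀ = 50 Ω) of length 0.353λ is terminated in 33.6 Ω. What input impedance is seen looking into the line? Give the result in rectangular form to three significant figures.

βl = 2π × 0.353 = 127°
tan(βl) = tan(127°) = -1.32
Z_in = Z_0·(Z_L + jZ_0·tanβl)/(Z_0 + jZ_L·tanβl)
     = 50·(33.6 − j66.2)/(50 − j44.5)

Z_in ≈ 51.6 − j20.3 Ω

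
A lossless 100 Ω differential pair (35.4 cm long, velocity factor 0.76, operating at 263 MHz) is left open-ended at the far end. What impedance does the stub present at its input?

Z_in ≈ +j154 Ω

λ = v/f = 0.76·c / 263 MHz = 0.867 m
βl = 2π·l/λ = 2π × 0.408 = 147°
tan(βl) = -0.649
For an open-ended stub, Z_in = −jZ_0·cot(βl) = −jZ_0/tan(βl)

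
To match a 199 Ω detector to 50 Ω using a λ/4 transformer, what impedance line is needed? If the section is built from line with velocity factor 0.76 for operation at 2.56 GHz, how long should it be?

Z_qwt ≈ 99.7 Ω; length ≈ 2.23 cm

Z_qwt = √(Z_0·R_L) = √(50 × 199) = √9950
λ = 0.76·c/f = 0.0891 m, so l = λ/4 = 0.0223 m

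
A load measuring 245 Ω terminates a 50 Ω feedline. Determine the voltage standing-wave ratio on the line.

VSWR ≈ 4.9

Γ = (245 − 50)/(245 + 50) = 0.661
VSWR = (1 + 0.661)/(1 − 0.661)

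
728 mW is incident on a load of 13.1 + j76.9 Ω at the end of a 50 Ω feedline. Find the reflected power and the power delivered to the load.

|Γ| = |(-36.9 + j76.9)/(63.1 + j76.9)| = 0.857
|Γ|² = 0.735
P_refl = |Γ|²·P_inc = 535 mW, P_del = (1 − |Γ|²)·P_inc = 193 mW

P_reflected ≈ 535 mW; P_delivered ≈ 193 mW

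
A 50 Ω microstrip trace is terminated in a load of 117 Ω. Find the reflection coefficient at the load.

Γ = 0.401

Γ = (Z_L − Z_0)/(Z_L + Z_0) = (117 − 50)/(117 + 50) = 67/167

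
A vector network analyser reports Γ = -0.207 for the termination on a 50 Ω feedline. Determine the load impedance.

Z_L = Z_0·(1 + Γ)/(1 − Γ) = 50·(0.793)/(1.21)

Z_L ≈ 32.9 Ω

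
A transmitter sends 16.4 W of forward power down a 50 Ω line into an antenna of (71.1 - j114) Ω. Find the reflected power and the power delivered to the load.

P_reflected ≈ 7.97 W; P_delivered ≈ 8.43 W

|Γ| = |(21.1 − j114)/(121.1 − j114)| = 0.697
|Γ|² = 0.486
P_refl = |Γ|²·P_inc = 7.97 W, P_del = (1 − |Γ|²)·P_inc = 8.43 W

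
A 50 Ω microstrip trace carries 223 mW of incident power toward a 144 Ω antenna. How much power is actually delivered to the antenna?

P_delivered ≈ 171 mW

Γ = (144 − 50)/(144 + 50) = 0.485
|Γ|² = 0.235
P_refl = |Γ|²·P_inc = 52.4 mW, P_del = (1 − |Γ|²)·P_inc = 171 mW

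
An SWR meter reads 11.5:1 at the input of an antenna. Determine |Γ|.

|Γ| ≈ 0.84

|Γ| = (S − 1)/(S + 1) = (11.5 − 1)/(11.5 + 1) = 10.5/12.5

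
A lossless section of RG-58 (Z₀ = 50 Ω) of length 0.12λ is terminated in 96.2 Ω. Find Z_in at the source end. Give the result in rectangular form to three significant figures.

Z_in ≈ 42.5 − j29.7 Ω

βl = 2π × 0.12 = 43.2°
tan(βl) = tan(43.2°) = 0.939
Z_in = Z_0·(Z_L + jZ_0·tanβl)/(Z_0 + jZ_L·tanβl)
     = 50·(96.2 + j47)/(50 + j90.3)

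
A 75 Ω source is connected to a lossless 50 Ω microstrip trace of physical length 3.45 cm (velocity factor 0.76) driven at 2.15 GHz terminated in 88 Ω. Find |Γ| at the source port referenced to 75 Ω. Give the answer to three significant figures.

|Γ| ≈ 0.411

λ = v/f = 0.76·c / 2.15 GHz = 0.106 m
βl = 2π·l/λ = 2π × 0.325 = 117°
tan(βl) = -1.95
Z_in = Z_0·(Z_L + jZ_0·tanβl)/(Z_0 + jZ_L·tanβl) = 33.1 + j16 Ω
Γ_s = (Z_in − Z_s)/(Z_in + Z_s) = (-41.9 + j16)/(108 + j16), |Γ_s| = 0.411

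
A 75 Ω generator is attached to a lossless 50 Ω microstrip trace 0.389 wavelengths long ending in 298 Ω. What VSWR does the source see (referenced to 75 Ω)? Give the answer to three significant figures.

VSWR ≈ 6.05

βl = 2π × 0.389 = 140°
tan(βl) = -0.838
Z_in = Z_0·(Z_L + jZ_0·tanβl)/(Z_0 + jZ_L·tanβl) = 19.6 + j55.8 Ω
Γ_s = (Z_in − Z_s)/(Z_in + Z_s) = (-55.4 + j55.8)/(94.6 + j55.8), |Γ_s| = 0.716
VSWR = (1 + |Γ_s|)/(1 − |Γ_s|)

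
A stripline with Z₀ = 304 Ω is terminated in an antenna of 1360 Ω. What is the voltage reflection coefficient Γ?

Γ = (Z_L − Z_0)/(Z_L + Z_0) = (1360 − 304)/(1360 + 304) = 1056/1664

Γ = 0.635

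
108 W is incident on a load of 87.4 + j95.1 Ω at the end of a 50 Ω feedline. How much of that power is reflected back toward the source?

P_reflected ≈ 40.4 W

|Γ| = |(37.4 + j95.1)/(137.4 + j95.1)| = 0.612
|Γ|² = 0.374
P_refl = |Γ|²·P_inc = 40.4 W, P_del = (1 − |Γ|²)·P_inc = 67.6 W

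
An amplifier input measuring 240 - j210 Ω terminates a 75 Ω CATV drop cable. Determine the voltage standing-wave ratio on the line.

Γ = (Z_L − Z_0)/(Z_L + Z_0) = (165 − j210)/(315 − j210)
|Γ| = 267/379 = 0.705
VSWR = (1 + |Γ|)/(1 − |Γ|) = 1.71/0.295

VSWR ≈ 5.79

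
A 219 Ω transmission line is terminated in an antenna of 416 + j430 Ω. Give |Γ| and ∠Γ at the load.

Γ ≈ 0.617 ∠ 31.3°

Γ = (Z_L − Z_0)/(Z_L + Z_0) = (197 + j430)/(635 + j430)
|Γ| = 473/767 = 0.617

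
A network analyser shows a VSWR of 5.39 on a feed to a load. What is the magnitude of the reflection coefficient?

|Γ| = (S − 1)/(S + 1) = (5.39 − 1)/(5.39 + 1) = 4.39/6.39

|Γ| ≈ 0.687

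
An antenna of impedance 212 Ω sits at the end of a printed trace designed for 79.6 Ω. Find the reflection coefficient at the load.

Γ = 0.454

Γ = (Z_L − Z_0)/(Z_L + Z_0) = (212 − 79.6)/(212 + 79.6) = 132.4/291.6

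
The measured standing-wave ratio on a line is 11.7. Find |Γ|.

|Γ| ≈ 0.843

|Γ| = (S − 1)/(S + 1) = (11.7 − 1)/(11.7 + 1) = 10.7/12.7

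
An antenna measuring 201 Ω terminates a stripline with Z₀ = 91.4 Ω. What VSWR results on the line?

Γ = (201 − 91.4)/(201 + 91.4) = 0.375
VSWR = (1 + 0.375)/(1 − 0.375)

VSWR ≈ 2.2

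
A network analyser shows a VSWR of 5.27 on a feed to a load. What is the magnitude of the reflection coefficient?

|Γ| ≈ 0.681

|Γ| = (S − 1)/(S + 1) = (5.27 − 1)/(5.27 + 1) = 4.27/6.27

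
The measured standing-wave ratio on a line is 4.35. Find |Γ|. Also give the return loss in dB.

|Γ| ≈ 0.626; return loss ≈ 4.07 dB

|Γ| = (S − 1)/(S + 1) = (4.35 − 1)/(4.35 + 1) = 3.35/5.35
RL = −20·log₁₀|Γ| = −20·log₁₀(0.626)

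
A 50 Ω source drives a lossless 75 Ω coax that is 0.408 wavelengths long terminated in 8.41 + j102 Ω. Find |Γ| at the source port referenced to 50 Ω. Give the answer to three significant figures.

|Γ| ≈ 0.903

βl = 2π × 0.408 = 147°
tan(βl) = -0.652
Z_in = Z_0·(Z_L + jZ_0·tanβl)/(Z_0 + jZ_L·tanβl) = 3.36 + j28.3 Ω
Γ_s = (Z_in − Z_s)/(Z_in + Z_s) = (-46.6 + j28.3)/(53.4 + j28.3), |Γ_s| = 0.903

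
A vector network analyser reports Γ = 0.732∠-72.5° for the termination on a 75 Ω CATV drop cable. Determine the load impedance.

Z_L ≈ 31.8 − j95.6 Ω

Z_L = Z_0·(1 + Γ)/(1 − Γ) = 75·(1.22 − j0.698)/(0.78 + j0.698)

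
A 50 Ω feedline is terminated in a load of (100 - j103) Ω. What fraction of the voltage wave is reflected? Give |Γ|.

Γ = (Z_L − Z_0)/(Z_L + Z_0) = (50 − j103)/(150 − j103)
|Γ| = 114/182

|Γ| ≈ 0.629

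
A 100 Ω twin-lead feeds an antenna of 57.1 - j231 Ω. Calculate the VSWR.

VSWR ≈ 11.6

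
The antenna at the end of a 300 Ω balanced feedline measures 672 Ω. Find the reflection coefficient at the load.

Γ = 0.383

Γ = (Z_L − Z_0)/(Z_L + Z_0) = (672 − 300)/(672 + 300) = 372/972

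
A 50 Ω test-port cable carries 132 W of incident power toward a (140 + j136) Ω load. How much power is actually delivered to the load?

|Γ| = |(90 + j136)/(190 + j136)| = 0.698
|Γ|² = 0.487
P_refl = |Γ|²·P_inc = 64.3 W, P_del = (1 − |Γ|²)·P_inc = 67.7 W

P_delivered ≈ 67.7 W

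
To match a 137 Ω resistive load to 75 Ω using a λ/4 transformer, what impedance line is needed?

Z_qwt ≈ 101 Ω

Z_qwt = √(Z_0·R_L) = √(75 × 137) = √10280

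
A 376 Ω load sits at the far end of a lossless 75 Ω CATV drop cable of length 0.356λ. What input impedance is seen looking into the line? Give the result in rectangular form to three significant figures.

βl = 2π × 0.356 = 128°
tan(βl) = tan(128°) = -1.27
Z_in = Z_0·(Z_L + jZ_0·tanβl)/(Z_0 + jZ_L·tanβl)
     = 75·(376 − j95.4)/(75 − j478)

Z_in ≈ 23.6 + j55.2 Ω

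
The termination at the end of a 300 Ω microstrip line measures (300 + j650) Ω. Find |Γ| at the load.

Γ = (Z_L − Z_0)/(Z_L + Z_0) = (0 + j650)/(600 + j650)
|Γ| = 650/885

|Γ| ≈ 0.735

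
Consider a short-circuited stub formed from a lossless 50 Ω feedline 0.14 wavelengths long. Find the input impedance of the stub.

βl = 2π × 0.14 = 50.4°
tan(βl) = 1.21
For a short-circuited stub, Z_in = jZ_0·tan(βl)

Z_in ≈ +j60.4 Ω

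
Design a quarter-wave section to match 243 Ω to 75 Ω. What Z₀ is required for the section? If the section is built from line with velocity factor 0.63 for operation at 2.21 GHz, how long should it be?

Z_qwt ≈ 135 Ω; length ≈ 2.14 cm

Z_qwt = √(Z_0·R_L) = √(75 × 243) = √18220
λ = 0.63·c/f = 0.0855 m, so l = λ/4 = 0.0214 m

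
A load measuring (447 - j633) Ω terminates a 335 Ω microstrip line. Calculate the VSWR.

VSWR ≈ 4.54

Γ = (Z_L − Z_0)/(Z_L + Z_0) = (112 − j633)/(782 − j633)
|Γ| = 643/1010 = 0.639
VSWR = (1 + |Γ|)/(1 − |Γ|) = 1.64/0.361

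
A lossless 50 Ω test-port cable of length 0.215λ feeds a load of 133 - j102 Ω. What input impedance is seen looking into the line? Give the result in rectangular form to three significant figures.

βl = 2π × 0.215 = 77.4°
tan(βl) = tan(77.4°) = 4.47
Z_in = Z_0·(Z_L + jZ_0·tanβl)/(Z_0 + jZ_L·tanβl)
     = 50·(133 + j122)/(506 + j595)

Z_in ≈ 11.4 − j1.44 Ω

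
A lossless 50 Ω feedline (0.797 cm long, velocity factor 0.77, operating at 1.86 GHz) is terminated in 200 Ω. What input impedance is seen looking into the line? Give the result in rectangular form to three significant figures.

Z_in ≈ 60.4 − j81.8 Ω

λ = v/f = 0.77·c / 1.86 GHz = 0.124 m
βl = 2π·l/λ = 2π × 0.0642 = 23.1°
tan(βl) = tan(23.1°) = 0.427
Z_in = Z_0·(Z_L + jZ_0·tanβl)/(Z_0 + jZ_L·tanβl)
     = 50·(200 + j21.3)/(50 + j85.3)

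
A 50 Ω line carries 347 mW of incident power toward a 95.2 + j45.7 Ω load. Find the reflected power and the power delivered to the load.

|Γ| = |(45.2 + j45.7)/(145.2 + j45.7)| = 0.422
|Γ|² = 0.178
P_refl = |Γ|²·P_inc = 61.9 mW, P_del = (1 − |Γ|²)·P_inc = 285 mW

P_reflected ≈ 61.9 mW; P_delivered ≈ 285 mW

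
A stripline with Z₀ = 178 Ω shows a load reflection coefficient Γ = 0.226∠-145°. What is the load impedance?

Z_L ≈ 119 − j32.5 Ω

Z_L = Z_0·(1 + Γ)/(1 − Γ) = 178·(0.815 − j0.13)/(1.19 + j0.13)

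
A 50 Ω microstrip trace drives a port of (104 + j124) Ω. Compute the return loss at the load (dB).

RL ≈ 3.3 dB

Γ = (54 + j124)/(154 + j124), |Γ| = 0.684
RL = −20·log₁₀|Γ| = −20·log₁₀(0.684)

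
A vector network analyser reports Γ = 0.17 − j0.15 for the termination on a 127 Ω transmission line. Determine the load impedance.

Z_L = Z_0·(1 + Γ)/(1 − Γ) = 127·(1.17 − j0.15)/(0.83 + j0.15)

Z_L ≈ 169 − j53.6 Ω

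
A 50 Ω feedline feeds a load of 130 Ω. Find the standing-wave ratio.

VSWR ≈ 2.6

Γ = (130 − 50)/(130 + 50) = 0.444
VSWR = (1 + 0.444)/(1 − 0.444)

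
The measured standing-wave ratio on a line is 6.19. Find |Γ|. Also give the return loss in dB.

|Γ| = (S − 1)/(S + 1) = (6.19 − 1)/(6.19 + 1) = 5.19/7.19
RL = −20·log₁₀|Γ| = −20·log₁₀(0.722)

|Γ| ≈ 0.722; return loss ≈ 2.83 dB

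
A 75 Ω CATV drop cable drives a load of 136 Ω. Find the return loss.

RL ≈ 10.8 dB

Γ = (136 − 75)/(136 + 75) = 0.289
RL = −20·log₁₀|Γ| = −20·log₁₀(0.289)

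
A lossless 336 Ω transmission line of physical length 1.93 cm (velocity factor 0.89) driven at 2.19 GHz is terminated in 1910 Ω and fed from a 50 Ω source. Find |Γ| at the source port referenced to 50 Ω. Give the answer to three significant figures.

|Γ| ≈ 0.854

λ = v/f = 0.89·c / 2.19 GHz = 0.122 m
βl = 2π·l/λ = 2π × 0.158 = 57°
tan(βl) = 1.54
Z_in = Z_0·(Z_L + jZ_0·tanβl)/(Z_0 + jZ_L·tanβl) = 83 − j209 Ω
Γ_s = (Z_in − Z_s)/(Z_in + Z_s) = (33 − j209)/(133 − j209), |Γ_s| = 0.854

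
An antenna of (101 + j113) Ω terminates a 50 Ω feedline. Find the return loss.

Γ = (51 + j113)/(151 + j113), |Γ| = 0.657
RL = −20·log₁₀|Γ| = −20·log₁₀(0.657)

RL ≈ 3.64 dB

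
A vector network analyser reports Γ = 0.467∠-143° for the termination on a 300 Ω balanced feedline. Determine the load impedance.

Z_L ≈ 119 − j85.9 Ω

Z_L = Z_0·(1 + Γ)/(1 − Γ) = 300·(0.627 − j0.281)/(1.37 + j0.281)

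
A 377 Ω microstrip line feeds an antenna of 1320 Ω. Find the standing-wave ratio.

For a purely resistive load, VSWR = R_L/Z_0 or Z_0/R_L (whichever > 1) = 1320/377

VSWR ≈ 3.5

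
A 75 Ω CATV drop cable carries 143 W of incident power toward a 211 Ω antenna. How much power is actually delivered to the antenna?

P_delivered ≈ 111 W

Γ = (211 − 75)/(211 + 75) = 0.476
|Γ|² = 0.226
P_refl = |Γ|²·P_inc = 32.3 W, P_del = (1 − |Γ|²)·P_inc = 111 W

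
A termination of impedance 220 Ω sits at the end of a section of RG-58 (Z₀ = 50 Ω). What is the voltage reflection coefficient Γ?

Γ = (Z_L − Z_0)/(Z_L + Z_0) = (220 − 50)/(220 + 50) = 170/270

Γ = 0.63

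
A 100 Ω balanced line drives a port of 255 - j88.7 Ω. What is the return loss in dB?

RL ≈ 6.23 dB

Γ = (155 − j88.7)/(355 − j88.7), |Γ| = 0.488
RL = −20·log₁₀|Γ| = −20·log₁₀(0.488)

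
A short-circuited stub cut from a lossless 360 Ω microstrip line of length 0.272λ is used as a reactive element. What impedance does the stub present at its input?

βl = 2π × 0.272 = 97.9°
tan(βl) = -7.19
For a short-circuited stub, Z_in = jZ_0·tan(βl)

Z_in ≈ −j2590 Ω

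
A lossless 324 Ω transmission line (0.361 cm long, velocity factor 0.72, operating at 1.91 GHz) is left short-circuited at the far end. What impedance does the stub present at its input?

λ = v/f = 0.72·c / 1.91 GHz = 0.113 m
βl = 2π·l/λ = 2π × 0.0319 = 11.5°
tan(βl) = 0.203
For a short-circuited stub, Z_in = jZ_0·tan(βl)

Z_in ≈ +j65.9 Ω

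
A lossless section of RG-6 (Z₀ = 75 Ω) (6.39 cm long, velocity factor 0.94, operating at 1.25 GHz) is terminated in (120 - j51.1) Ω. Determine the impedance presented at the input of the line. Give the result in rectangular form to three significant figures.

Z_in ≈ 45.1 + j29.1 Ω

λ = v/f = 0.94·c / 1.25 GHz = 0.226 m
βl = 2π·l/λ = 2π × 0.283 = 102°
tan(βl) = tan(102°) = -4.72
Z_in = Z_0·(Z_L + jZ_0·tanβl)/(Z_0 + jZ_L·tanβl)
     = 75·(120 − j405)/(-166 − j566)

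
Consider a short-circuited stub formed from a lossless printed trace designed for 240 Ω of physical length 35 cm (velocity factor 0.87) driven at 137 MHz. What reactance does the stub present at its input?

λ = v/f = 0.87·c / 137 MHz = 1.91 m
βl = 2π·l/λ = 2π × 0.184 = 66.1°
tan(βl) = 2.26
For a short-circuited stub, Z_in = jZ_0·tan(βl)

X_in ≈ 543 Ω (inductive)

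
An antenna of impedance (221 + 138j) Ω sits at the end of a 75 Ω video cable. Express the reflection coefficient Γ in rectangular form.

Γ ≈ 0.584 + j0.194

Γ = (Z_L − Z_0)/(Z_L + Z_0) = (146 + j138)/(296 + j138)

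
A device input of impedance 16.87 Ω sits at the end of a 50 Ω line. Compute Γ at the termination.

Γ = (Z_L − Z_0)/(Z_L + Z_0) = (16.87 − 50)/(16.87 + 50) = -33.13/66.87

Γ = -0.495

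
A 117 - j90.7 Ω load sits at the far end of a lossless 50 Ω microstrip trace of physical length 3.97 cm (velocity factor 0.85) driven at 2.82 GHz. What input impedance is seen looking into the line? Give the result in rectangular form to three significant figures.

λ = v/f = 0.85·c / 2.82 GHz = 0.0904 m
βl = 2π·l/λ = 2π × 0.439 = 158°
tan(βl) = tan(158°) = -0.403
Z_in = Z_0·(Z_L + jZ_0·tanβl)/(Z_0 + jZ_L·tanβl)
     = 50·(117 − j111)/(13.5 − j47.1)

Z_in ≈ 141 + j83.7 Ω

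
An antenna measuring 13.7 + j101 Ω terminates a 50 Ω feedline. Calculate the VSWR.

VSWR ≈ 18.8

Γ = (Z_L − Z_0)/(Z_L + Z_0) = (-36.3 + j101)/(63.7 + j101)
|Γ| = 107/119 = 0.899
VSWR = (1 + |Γ|)/(1 − |Γ|) = 1.9/0.101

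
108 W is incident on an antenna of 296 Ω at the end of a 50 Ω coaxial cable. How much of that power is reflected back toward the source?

P_reflected ≈ 54.6 W

Γ = (296 − 50)/(296 + 50) = 0.711
|Γ|² = 0.505
P_refl = |Γ|²·P_inc = 54.6 W, P_del = (1 − |Γ|²)·P_inc = 53.4 W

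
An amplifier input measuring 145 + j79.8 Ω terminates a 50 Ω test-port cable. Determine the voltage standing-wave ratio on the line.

VSWR ≈ 3.86

Γ = (Z_L − Z_0)/(Z_L + Z_0) = (95 + j79.8)/(195 + j79.8)
|Γ| = 124/211 = 0.589
VSWR = (1 + |Γ|)/(1 − |Γ|) = 1.59/0.411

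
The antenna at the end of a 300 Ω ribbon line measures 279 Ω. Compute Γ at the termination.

Γ = (Z_L − Z_0)/(Z_L + Z_0) = (279 − 300)/(279 + 300) = -21/579

Γ = -0.0363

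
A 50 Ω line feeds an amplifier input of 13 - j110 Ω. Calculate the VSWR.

VSWR ≈ 22.7

Γ = (Z_L − Z_0)/(Z_L + Z_0) = (-37 − j110)/(63 − j110)
|Γ| = 116/127 = 0.916
VSWR = (1 + |Γ|)/(1 − |Γ|) = 1.92/0.0845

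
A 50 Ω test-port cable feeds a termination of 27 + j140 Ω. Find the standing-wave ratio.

Γ = (Z_L − Z_0)/(Z_L + Z_0) = (-23 + j140)/(77 + j140)
|Γ| = 142/160 = 0.888
VSWR = (1 + |Γ|)/(1 − |Γ|) = 1.89/0.112

VSWR ≈ 16.9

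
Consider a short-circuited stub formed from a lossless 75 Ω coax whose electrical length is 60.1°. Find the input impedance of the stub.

Z_in ≈ +j130 Ω

tan(βl) = 1.74
For a short-circuited stub, Z_in = jZ_0·tan(βl)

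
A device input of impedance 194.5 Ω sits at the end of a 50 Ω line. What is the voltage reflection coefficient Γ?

Γ = 0.591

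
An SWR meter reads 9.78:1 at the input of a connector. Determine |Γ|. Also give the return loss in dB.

|Γ| ≈ 0.814; return loss ≈ 1.78 dB

|Γ| = (S − 1)/(S + 1) = (9.78 − 1)/(9.78 + 1) = 8.78/10.8
RL = −20·log₁₀|Γ| = −20·log₁₀(0.814)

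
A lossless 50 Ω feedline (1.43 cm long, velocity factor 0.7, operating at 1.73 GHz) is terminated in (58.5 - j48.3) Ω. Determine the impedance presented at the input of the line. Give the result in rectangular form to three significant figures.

Z_in ≈ 22.9 − j14.4 Ω

λ = v/f = 0.7·c / 1.73 GHz = 0.121 m
βl = 2π·l/λ = 2π × 0.118 = 42.4°
tan(βl) = tan(42.4°) = 0.913
Z_in = Z_0·(Z_L + jZ_0·tanβl)/(Z_0 + jZ_L·tanβl)
     = 50·(58.5 − j2.63)/(94.1 + j53.4)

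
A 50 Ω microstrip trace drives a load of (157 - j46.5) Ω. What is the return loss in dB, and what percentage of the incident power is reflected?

RL ≈ 5.19 dB; 30.2% of incident power reflected

Γ = (107 − j46.5)/(207 − j46.5), |Γ| = 0.55
RL = −20·log₁₀(0.55) = 5.19 dB
P_refl/P_inc = |Γ|² = 0.302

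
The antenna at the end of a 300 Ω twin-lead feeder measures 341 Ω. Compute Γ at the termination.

Γ = (Z_L − Z_0)/(Z_L + Z_0) = (341 − 300)/(341 + 300) = 41/641

Γ = 0.064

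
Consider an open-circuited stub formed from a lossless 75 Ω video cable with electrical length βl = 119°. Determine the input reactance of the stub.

X_in ≈ 41.6 Ω (inductive)

tan(βl) = -1.8
For an open-circuited stub, Z_in = −jZ_0·cot(βl) = −jZ_0/tan(βl)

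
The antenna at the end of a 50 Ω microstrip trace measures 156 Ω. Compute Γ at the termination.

Γ = (Z_L − Z_0)/(Z_L + Z_0) = (156 − 50)/(156 + 50) = 106/206

Γ = 0.515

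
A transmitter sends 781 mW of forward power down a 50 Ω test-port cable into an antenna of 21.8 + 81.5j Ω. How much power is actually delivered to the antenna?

|Γ| = |(-28.2 + j81.5)/(71.8 + j81.5)| = 0.794
|Γ|² = 0.63
P_refl = |Γ|²·P_inc = 492 mW, P_del = (1 − |Γ|²)·P_inc = 289 mW

P_delivered ≈ 289 mW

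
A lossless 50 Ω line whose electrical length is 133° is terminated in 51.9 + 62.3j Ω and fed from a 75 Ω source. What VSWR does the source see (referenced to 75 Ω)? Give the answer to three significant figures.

tan(βl) = -1.07
Z_in = Z_0·(Z_L + jZ_0·tanβl)/(Z_0 + jZ_L·tanβl) = 16.7 + j11.7 Ω
Γ_s = (Z_in − Z_s)/(Z_in + Z_s) = (-58.3 + j11.7)/(91.7 + j11.7), |Γ_s| = 0.644
VSWR = (1 + |Γ_s|)/(1 − |Γ_s|)

VSWR ≈ 4.62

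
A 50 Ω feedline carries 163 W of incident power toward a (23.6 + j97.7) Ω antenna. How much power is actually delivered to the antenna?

|Γ| = |(-26.4 + j97.7)/(73.6 + j97.7)| = 0.827
|Γ|² = 0.685
P_refl = |Γ|²·P_inc = 112 W, P_del = (1 − |Γ|²)·P_inc = 51.4 W

P_delivered ≈ 51.4 W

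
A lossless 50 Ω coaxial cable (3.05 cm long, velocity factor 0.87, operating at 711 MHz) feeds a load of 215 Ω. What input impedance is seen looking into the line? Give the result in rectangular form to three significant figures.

λ = v/f = 0.87·c / 711 MHz = 0.367 m
βl = 2π·l/λ = 2π × 0.0831 = 29.9°
tan(βl) = tan(29.9°) = 0.575
Z_in = Z_0·(Z_L + jZ_0·tanβl)/(Z_0 + jZ_L·tanβl)
     = 50·(215 + j28.8)/(50 + j124)

Z_in ≈ 40.2 − j70.7 Ω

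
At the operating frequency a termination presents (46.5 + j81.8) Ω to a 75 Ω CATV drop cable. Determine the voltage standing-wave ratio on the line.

VSWR ≈ 3.89

Γ = (Z_L − Z_0)/(Z_L + Z_0) = (-28.5 + j81.8)/(121.5 + j81.8)
|Γ| = 86.6/146 = 0.591
VSWR = (1 + |Γ|)/(1 − |Γ|) = 1.59/0.409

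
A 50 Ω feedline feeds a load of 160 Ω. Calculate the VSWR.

VSWR ≈ 3.2

Γ = (160 − 50)/(160 + 50) = 0.524
VSWR = (1 + 0.524)/(1 − 0.524)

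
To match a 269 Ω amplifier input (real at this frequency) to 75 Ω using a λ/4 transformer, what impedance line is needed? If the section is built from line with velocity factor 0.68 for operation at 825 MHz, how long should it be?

Z_qwt ≈ 142 Ω; length ≈ 6.18 cm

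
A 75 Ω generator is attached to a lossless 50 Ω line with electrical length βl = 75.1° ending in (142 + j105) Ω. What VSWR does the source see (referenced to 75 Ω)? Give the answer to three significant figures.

VSWR ≈ 6.13

tan(βl) = 3.76
Z_in = Z_0·(Z_L + jZ_0·tanβl)/(Z_0 + jZ_L·tanβl) = 13.3 − j21.9 Ω
Γ_s = (Z_in − Z_s)/(Z_in + Z_s) = (-61.7 − j21.9)/(88.3 − j21.9), |Γ_s| = 0.72
VSWR = (1 + |Γ_s|)/(1 − |Γ_s|)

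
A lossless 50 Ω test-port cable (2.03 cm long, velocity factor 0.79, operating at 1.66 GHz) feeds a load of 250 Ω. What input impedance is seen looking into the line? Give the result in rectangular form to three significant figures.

Z_in ≈ 16.1 − j37.6 Ω

λ = v/f = 0.79·c / 1.66 GHz = 0.143 m
βl = 2π·l/λ = 2π × 0.142 = 51.2°
tan(βl) = tan(51.2°) = 1.24
Z_in = Z_0·(Z_L + jZ_0·tanβl)/(Z_0 + jZ_L·tanβl)
     = 50·(250 + j62.2)/(50 + j311)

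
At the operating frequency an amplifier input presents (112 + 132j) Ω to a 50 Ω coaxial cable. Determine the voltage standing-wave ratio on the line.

VSWR ≈ 5.62

Γ = (Z_L − Z_0)/(Z_L + Z_0) = (62 + j132)/(162 + j132)
|Γ| = 146/209 = 0.698
VSWR = (1 + |Γ|)/(1 − |Γ|) = 1.7/0.302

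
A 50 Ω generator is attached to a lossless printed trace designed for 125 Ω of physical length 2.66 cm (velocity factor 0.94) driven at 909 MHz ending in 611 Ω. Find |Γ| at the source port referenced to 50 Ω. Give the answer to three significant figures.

λ = v/f = 0.94·c / 909 MHz = 0.31 m
βl = 2π·l/λ = 2π × 0.0857 = 30.9°
tan(βl) = 0.598
Z_in = Z_0·(Z_L + jZ_0·tanβl)/(Z_0 + jZ_L·tanβl) = 87 − j179 Ω
Γ_s = (Z_in − Z_s)/(Z_in + Z_s) = (37 − j179)/(137 − j179), |Γ_s| = 0.811

|Γ| ≈ 0.811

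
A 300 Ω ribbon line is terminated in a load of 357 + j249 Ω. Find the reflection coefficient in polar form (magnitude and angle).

Γ ≈ 0.364 ∠ 56.3°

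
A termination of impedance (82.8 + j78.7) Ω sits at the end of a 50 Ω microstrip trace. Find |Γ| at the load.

Γ = (Z_L − Z_0)/(Z_L + Z_0) = (32.8 + j78.7)/(132.8 + j78.7)
|Γ| = 85.3/154

|Γ| ≈ 0.552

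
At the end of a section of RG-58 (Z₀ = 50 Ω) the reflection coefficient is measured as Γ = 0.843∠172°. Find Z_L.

Z_L ≈ 4.28 + j3.47 Ω

Z_L = Z_0·(1 + Γ)/(1 − Γ) = 50·(0.165 + j0.117)/(1.83 − j0.117)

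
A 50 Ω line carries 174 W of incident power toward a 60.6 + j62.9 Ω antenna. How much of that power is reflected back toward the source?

P_reflected ≈ 43.7 W

|Γ| = |(10.6 + j62.9)/(110.6 + j62.9)| = 0.501
|Γ|² = 0.251
P_refl = |Γ|²·P_inc = 43.7 W, P_del = (1 − |Γ|²)·P_inc = 130 W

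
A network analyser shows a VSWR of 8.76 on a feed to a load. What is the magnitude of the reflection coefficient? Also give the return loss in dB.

|Γ| ≈ 0.795; return loss ≈ 1.99 dB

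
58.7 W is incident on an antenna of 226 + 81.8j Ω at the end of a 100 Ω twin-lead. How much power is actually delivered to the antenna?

P_delivered ≈ 47 W

|Γ| = |(126 + j81.8)/(326 + j81.8)| = 0.447
|Γ|² = 0.2
P_refl = |Γ|²·P_inc = 11.7 W, P_del = (1 − |Γ|²)·P_inc = 47 W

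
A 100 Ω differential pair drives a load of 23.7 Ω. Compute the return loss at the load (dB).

RL ≈ 4.2 dB

Γ = (23.7 − 100)/(23.7 + 100) = -0.617
RL = −20·log₁₀|Γ| = −20·log₁₀(0.617)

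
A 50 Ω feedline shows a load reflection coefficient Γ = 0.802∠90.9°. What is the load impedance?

Z_L = Z_0·(1 + Γ)/(1 − Γ) = 50·(0.987 + j0.802)/(1.01 − j0.802)

Z_L ≈ 10.7 + j48.1 Ω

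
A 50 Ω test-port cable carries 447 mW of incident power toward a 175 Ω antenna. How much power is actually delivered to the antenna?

Γ = (175 − 50)/(175 + 50) = 0.556
|Γ|² = 0.309
P_refl = |Γ|²·P_inc = 138 mW, P_del = (1 − |Γ|²)·P_inc = 309 mW

P_delivered ≈ 309 mW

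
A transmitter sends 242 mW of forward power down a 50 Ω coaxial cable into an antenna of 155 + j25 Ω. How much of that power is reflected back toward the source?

|Γ| = |(105 + j25)/(205 + j25)| = 0.523
|Γ|² = 0.273
P_refl = |Γ|²·P_inc = 66.1 mW, P_del = (1 − |Γ|²)·P_inc = 176 mW

P_reflected ≈ 66.1 mW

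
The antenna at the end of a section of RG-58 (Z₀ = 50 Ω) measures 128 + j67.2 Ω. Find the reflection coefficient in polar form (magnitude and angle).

Γ ≈ 0.541 ∠ 20.1°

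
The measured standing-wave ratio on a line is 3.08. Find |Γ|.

|Γ| = (S − 1)/(S + 1) = (3.08 − 1)/(3.08 + 1) = 2.08/4.08

|Γ| ≈ 0.51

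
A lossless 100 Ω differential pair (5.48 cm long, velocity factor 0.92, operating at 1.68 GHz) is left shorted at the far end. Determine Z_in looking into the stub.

Z_in ≈ −j173 Ω

λ = v/f = 0.92·c / 1.68 GHz = 0.164 m
βl = 2π·l/λ = 2π × 0.334 = 120°
tan(βl) = -1.73
For a shorted stub, Z_in = jZ_0·tan(βl)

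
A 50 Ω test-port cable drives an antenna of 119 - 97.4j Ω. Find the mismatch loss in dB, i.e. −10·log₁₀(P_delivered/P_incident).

Γ = (69 − j97.4)/(169 − j97.4), |Γ| = 0.612
|Γ|² = 0.374, so P_del/P_inc = 1 − |Γ|² = 0.626
ML = −10·log₁₀(1 − |Γ|²)

mismatch loss ≈ 2.04 dB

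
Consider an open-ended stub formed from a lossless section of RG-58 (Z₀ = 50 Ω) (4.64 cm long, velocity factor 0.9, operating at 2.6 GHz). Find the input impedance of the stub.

λ = v/f = 0.9·c / 2.6 GHz = 0.104 m
βl = 2π·l/λ = 2π × 0.447 = 161°
tan(βl) = -0.347
For an open-ended stub, Z_in = −jZ_0·cot(βl) = −jZ_0/tan(βl)

Z_in ≈ +j144 Ω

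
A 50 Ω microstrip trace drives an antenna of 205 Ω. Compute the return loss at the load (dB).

Γ = (205 − 50)/(205 + 50) = 0.608
RL = −20·log₁₀|Γ| = −20·log₁₀(0.608)

RL ≈ 4.32 dB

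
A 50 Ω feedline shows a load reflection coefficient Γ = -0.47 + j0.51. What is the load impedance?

Z_L ≈ 10.7 + j21.1 Ω

Z_L = Z_0·(1 + Γ)/(1 − Γ) = 50·(0.53 + j0.51)/(1.47 − j0.51)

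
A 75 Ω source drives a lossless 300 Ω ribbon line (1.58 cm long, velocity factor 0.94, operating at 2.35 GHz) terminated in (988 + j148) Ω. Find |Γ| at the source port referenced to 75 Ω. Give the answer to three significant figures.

|Γ| ≈ 0.771

λ = v/f = 0.94·c / 2.35 GHz = 0.12 m
βl = 2π·l/λ = 2π × 0.132 = 47.4°
tan(βl) = 1.09
Z_in = Z_0·(Z_L + jZ_0·tanβl)/(Z_0 + jZ_L·tanβl) = 165 − j254 Ω
Γ_s = (Z_in − Z_s)/(Z_in + Z_s) = (90.3 − j254)/(240 − j254), |Γ_s| = 0.771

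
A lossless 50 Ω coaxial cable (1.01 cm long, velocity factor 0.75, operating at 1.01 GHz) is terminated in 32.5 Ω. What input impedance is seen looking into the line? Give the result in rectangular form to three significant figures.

Z_in ≈ 34.1 + j8.16 Ω

λ = v/f = 0.75·c / 1.01 GHz = 0.223 m
βl = 2π·l/λ = 2π × 0.0453 = 16.3°
tan(βl) = tan(16.3°) = 0.293
Z_in = Z_0·(Z_L + jZ_0·tanβl)/(Z_0 + jZ_L·tanβl)
     = 50·(32.5 + j14.6)/(50 + j9.52)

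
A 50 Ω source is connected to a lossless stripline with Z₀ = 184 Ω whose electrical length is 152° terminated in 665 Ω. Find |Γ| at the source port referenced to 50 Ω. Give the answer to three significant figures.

|Γ| ≈ 0.83

tan(βl) = -0.532
Z_in = Z_0·(Z_L + jZ_0·tanβl)/(Z_0 + jZ_L·tanβl) = 182 + j251 Ω
Γ_s = (Z_in − Z_s)/(Z_in + Z_s) = (132 + j251)/(232 + j251), |Γ_s| = 0.83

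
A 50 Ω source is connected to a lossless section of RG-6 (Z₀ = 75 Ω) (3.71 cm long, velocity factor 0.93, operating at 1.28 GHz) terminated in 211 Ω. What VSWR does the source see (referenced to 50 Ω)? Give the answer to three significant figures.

λ = v/f = 0.93·c / 1.28 GHz = 0.218 m
βl = 2π·l/λ = 2π × 0.17 = 61.3°
tan(βl) = 1.82
Z_in = Z_0·(Z_L + jZ_0·tanβl)/(Z_0 + jZ_L·tanβl) = 33.4 − j34.6 Ω
Γ_s = (Z_in − Z_s)/(Z_in + Z_s) = (-16.6 − j34.6)/(83.4 − j34.6), |Γ_s| = 0.425
VSWR = (1 + |Γ_s|)/(1 − |Γ_s|)

VSWR ≈ 2.48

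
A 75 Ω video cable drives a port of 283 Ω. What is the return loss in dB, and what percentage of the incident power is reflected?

Γ = (283 − 75)/(283 + 75) = 0.581
RL = −20·log₁₀(0.581) = 4.72 dB
P_refl/P_inc = |Γ|² = 0.338

RL ≈ 4.72 dB; 33.8% of incident power reflected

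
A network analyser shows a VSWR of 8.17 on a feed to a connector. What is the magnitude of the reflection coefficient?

|Γ| ≈ 0.782

|Γ| = (S − 1)/(S + 1) = (8.17 − 1)/(8.17 + 1) = 7.17/9.17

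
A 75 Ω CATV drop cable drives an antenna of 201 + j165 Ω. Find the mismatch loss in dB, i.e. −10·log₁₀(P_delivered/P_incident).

mismatch loss ≈ 2.34 dB

Γ = (126 + j165)/(276 + j165), |Γ| = 0.646
|Γ|² = 0.417, so P_del/P_inc = 1 − |Γ|² = 0.583
ML = −10·log₁₀(1 − |Γ|²)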